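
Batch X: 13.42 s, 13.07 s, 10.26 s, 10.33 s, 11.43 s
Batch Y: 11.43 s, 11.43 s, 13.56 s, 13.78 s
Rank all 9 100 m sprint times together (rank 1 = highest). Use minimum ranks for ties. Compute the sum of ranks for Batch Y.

Sorted (descending): 13.78, 13.56, 13.42, 13.07, 11.43, 11.43, 11.43, 10.33, 10.26
The 3 values of 11.43 occupy positions 5–7 → each gets rank 5.
Batch Y values → pooled ranks: 11.43→5, 11.43→5, 13.56→2, 13.78→1
Rank sum = 5 + 5 + 2 + 1 = 13

13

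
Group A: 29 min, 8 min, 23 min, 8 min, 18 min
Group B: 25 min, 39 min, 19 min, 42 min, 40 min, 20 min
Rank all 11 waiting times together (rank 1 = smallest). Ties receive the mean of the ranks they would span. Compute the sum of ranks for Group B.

46

Sorted (ascending): 8, 8, 18, 19, 20, 23, 25, 29, 39, 40, 42
The 2 values of 8 occupy positions 1–2 → average rank (1+2)/2 = 1.5.
Group B values → pooled ranks: 25→7, 39→9, 19→4, 42→11, 40→10, 20→5
Rank sum = 7 + 9 + 4 + 11 + 10 + 5 = 46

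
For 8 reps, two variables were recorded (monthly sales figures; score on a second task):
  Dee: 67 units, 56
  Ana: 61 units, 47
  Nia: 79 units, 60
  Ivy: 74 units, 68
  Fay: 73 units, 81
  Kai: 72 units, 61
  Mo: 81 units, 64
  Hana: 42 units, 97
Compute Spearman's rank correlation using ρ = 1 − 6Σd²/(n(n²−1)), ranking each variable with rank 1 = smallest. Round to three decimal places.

0.048

Ranks of variable 1: 3, 2, 7, 6, 5, 4, 8, 1
Ranks of variable 2: 2, 1, 3, 6, 7, 4, 5, 8
d = r₁ − r₂: 1, 1, 4, 0, -2, 0, 3, -7
d²: 1, 1, 16, 0, 4, 0, 9, 49; Σd² = 80
ρ = 1 − 6·80/(8·63) = 1 − 480/504 = 0.048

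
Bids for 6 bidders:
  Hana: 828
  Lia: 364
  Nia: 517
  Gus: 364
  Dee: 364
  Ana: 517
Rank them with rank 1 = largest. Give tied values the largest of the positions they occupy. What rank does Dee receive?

6

Sorted (descending): 828, 517, 517, 364, 364, 364
The 2 values of 517 occupy positions 2–3 → each gets rank 3.
The 3 values of 364 occupy positions 4–6 → each gets rank 6.
Dee has value 364 → rank 6.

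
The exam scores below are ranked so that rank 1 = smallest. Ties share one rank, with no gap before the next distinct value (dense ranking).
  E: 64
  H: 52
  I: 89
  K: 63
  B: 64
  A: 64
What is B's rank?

Sorted (ascending): 52, 63, 64, 64, 64, 89
The 3 values of 64 share dense rank 3.
Remaining distinct values take the next consecutive integers.
B has value 64 → rank 3.

3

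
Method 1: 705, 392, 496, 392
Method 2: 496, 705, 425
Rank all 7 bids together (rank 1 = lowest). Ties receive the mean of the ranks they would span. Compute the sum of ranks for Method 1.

14

Sorted (ascending): 392, 392, 425, 496, 496, 705, 705
The 2 values of 392 occupy positions 1–2 → average rank (1+2)/2 = 1.5.
The 2 values of 496 occupy positions 4–5 → average rank (4+5)/2 = 4.5.
The 2 values of 705 occupy positions 6–7 → average rank (6+7)/2 = 6.5.
Method 1 values → pooled ranks: 705→6.5, 392→1.5, 496→4.5, 392→1.5
Rank sum = 6.5 + 1.5 + 4.5 + 1.5 = 14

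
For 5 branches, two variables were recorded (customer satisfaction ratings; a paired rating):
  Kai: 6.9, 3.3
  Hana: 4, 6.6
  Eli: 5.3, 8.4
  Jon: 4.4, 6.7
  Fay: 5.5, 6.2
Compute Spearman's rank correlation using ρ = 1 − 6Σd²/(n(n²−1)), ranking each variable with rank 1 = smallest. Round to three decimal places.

-0.600

Ranks of variable 1: 5, 1, 3, 2, 4
Ranks of variable 2: 1, 3, 5, 4, 2
d = r₁ − r₂: 4, -2, -2, -2, 2
d²: 16, 4, 4, 4, 4; Σd² = 32
ρ = 1 − 6·32/(5·24) = 1 − 192/120 = -0.600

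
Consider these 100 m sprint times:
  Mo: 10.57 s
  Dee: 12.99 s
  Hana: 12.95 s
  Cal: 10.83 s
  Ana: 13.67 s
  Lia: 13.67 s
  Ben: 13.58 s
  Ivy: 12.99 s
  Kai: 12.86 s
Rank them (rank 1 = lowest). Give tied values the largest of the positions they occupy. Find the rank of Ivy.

Sorted (ascending): 10.57, 10.83, 12.86, 12.95, 12.99, 12.99, 13.58, 13.67, 13.67
The 2 values of 12.99 occupy positions 5–6 → each gets rank 6.
The 2 values of 13.67 occupy positions 8–9 → each gets rank 9.
Ivy has value 12.99 s → rank 6.

6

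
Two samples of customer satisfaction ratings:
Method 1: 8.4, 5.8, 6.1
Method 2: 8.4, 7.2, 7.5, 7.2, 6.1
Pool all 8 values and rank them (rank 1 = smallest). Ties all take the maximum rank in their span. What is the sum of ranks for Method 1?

Sorted (ascending): 5.8, 6.1, 6.1, 7.2, 7.2, 7.5, 8.4, 8.4
The 2 values of 6.1 occupy positions 2–3 → each gets rank 3.
The 2 values of 7.2 occupy positions 4–5 → each gets rank 5.
The 2 values of 8.4 occupy positions 7–8 → each gets rank 8.
Method 1 values → pooled ranks: 8.4→8, 5.8→1, 6.1→3
Rank sum = 8 + 1 + 3 = 12

12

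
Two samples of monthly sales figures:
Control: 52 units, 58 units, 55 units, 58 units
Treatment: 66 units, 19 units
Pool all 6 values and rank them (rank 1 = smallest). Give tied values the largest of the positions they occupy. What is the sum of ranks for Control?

15

Sorted (ascending): 19, 52, 55, 58, 58, 66
The 2 values of 58 occupy positions 4–5 → each gets rank 5.
Control values → pooled ranks: 52→2, 58→5, 55→3, 58→5
Rank sum = 2 + 5 + 3 + 5 = 15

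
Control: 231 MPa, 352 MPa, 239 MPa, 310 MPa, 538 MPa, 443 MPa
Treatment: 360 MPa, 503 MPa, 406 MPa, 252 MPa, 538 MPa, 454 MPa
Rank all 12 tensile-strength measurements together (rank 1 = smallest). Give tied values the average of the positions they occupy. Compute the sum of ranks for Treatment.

Sorted (ascending): 231, 239, 252, 310, 352, 360, 406, 443, 454, 503, 538, 538
The 2 values of 538 occupy positions 11–12 → average rank (11+12)/2 = 11.5.
Treatment values → pooled ranks: 360→6, 503→10, 406→7, 252→3, 538→11.5, 454→9
Rank sum = 6 + 10 + 7 + 3 + 11.5 + 9 = 46.5

46.5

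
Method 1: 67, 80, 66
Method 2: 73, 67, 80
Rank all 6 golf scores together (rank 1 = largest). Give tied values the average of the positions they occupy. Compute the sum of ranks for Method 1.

12

Sorted (descending): 80, 80, 73, 67, 67, 66
The 2 values of 80 occupy positions 1–2 → average rank (1+2)/2 = 1.5.
The 2 values of 67 occupy positions 4–5 → average rank (4+5)/2 = 4.5.
Method 1 values → pooled ranks: 67→4.5, 80→1.5, 66→6
Rank sum = 4.5 + 1.5 + 6 = 12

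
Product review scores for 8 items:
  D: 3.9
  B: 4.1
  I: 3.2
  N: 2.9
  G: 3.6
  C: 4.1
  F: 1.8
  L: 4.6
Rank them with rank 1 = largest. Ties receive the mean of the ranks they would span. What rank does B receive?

2.5

Sorted (descending): 4.6, 4.1, 4.1, 3.9, 3.6, 3.2, 2.9, 1.8
The 2 values of 4.1 occupy positions 2–3 → average rank (2+3)/2 = 2.5.
B has value 4.1 → rank 2.5.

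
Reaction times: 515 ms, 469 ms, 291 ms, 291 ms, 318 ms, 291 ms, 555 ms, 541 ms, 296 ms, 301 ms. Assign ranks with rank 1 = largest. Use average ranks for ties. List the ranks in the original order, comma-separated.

3, 4, 9, 9, 5, 9, 1, 2, 7, 6

Sorted (descending): 555, 541, 515, 469, 318, 301, 296, 291, 291, 291
The 3 values of 291 occupy positions 8–10 → average rank 9.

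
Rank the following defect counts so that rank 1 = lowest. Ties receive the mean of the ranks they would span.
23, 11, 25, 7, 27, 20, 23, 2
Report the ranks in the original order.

5.5, 3, 7, 2, 8, 4, 5.5, 1

Sorted (ascending): 2, 7, 11, 20, 23, 23, 25, 27
The 2 values of 23 occupy positions 5–6 → average rank (5+6)/2 = 5.5.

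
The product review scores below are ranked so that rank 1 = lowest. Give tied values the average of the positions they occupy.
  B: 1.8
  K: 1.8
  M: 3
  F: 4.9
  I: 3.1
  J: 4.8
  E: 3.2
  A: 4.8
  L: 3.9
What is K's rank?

Sorted (ascending): 1.8, 1.8, 3, 3.1, 3.2, 3.9, 4.8, 4.8, 4.9
The 2 values of 1.8 occupy positions 1–2 → average rank (1+2)/2 = 1.5.
The 2 values of 4.8 occupy positions 7–8 → average rank (7+8)/2 = 7.5.
K has value 1.8 → rank 1.5.

1.5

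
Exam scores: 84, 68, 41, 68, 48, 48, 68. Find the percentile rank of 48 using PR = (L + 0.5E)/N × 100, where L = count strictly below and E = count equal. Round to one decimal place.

28.6

N = 7.
Strictly below 48: 1. Equal to 48: 2.
PR = (1 + 0.5·2)/7 × 100 = 28.6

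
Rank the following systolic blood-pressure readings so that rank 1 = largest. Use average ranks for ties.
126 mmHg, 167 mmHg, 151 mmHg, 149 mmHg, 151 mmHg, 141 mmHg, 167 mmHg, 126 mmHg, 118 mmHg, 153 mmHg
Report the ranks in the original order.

8.5, 1.5, 4.5, 6, 4.5, 7, 1.5, 8.5, 10, 3

Sorted (descending): 167, 167, 153, 151, 151, 149, 141, 126, 126, 118
The 2 values of 167 occupy positions 1–2 → average rank (1+2)/2 = 1.5.
The 2 values of 151 occupy positions 4–5 → average rank (4+5)/2 = 4.5.
The 2 values of 126 occupy positions 8–9 → average rank (8+9)/2 = 8.5.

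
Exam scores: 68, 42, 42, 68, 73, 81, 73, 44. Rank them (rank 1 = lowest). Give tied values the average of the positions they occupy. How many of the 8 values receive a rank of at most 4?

Sorted (ascending): 42, 42, 44, 68, 68, 73, 73, 81
The 2 values of 42 occupy positions 1–2 → average rank (1+2)/2 = 1.5.
The 2 values of 68 occupy positions 4–5 → average rank (4+5)/2 = 4.5.
The 2 values of 73 occupy positions 6–7 → average rank (6+7)/2 = 6.5.
Ranks ≤ 4: {1.5, 1.5, 3} → 3 values.

3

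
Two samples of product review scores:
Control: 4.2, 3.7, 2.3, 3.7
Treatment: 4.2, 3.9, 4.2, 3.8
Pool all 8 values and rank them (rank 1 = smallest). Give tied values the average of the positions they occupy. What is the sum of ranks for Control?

13

Sorted (ascending): 2.3, 3.7, 3.7, 3.8, 3.9, 4.2, 4.2, 4.2
The 2 values of 3.7 occupy positions 2–3 → average rank (2+3)/2 = 2.5.
The 3 values of 4.2 occupy positions 6–8 → average rank 7.
Control values → pooled ranks: 4.2→7, 3.7→2.5, 2.3→1, 3.7→2.5
Rank sum = 7 + 2.5 + 1 + 2.5 = 13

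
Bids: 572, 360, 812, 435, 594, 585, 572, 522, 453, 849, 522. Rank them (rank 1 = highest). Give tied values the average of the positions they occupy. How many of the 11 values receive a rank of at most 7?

Sorted (descending): 849, 812, 594, 585, 572, 572, 522, 522, 453, 435, 360
The 2 values of 572 occupy positions 5–6 → average rank (5+6)/2 = 5.5.
The 2 values of 522 occupy positions 7–8 → average rank (7+8)/2 = 7.5.
Ranks ≤ 7: {1, 2, 3, 4, 5.5, 5.5} → 6 values.

6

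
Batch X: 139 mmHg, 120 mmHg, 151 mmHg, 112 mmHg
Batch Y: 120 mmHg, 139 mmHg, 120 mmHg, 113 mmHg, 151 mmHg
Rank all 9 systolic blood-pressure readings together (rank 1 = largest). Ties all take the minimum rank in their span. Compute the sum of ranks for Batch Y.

Sorted (descending): 151, 151, 139, 139, 120, 120, 120, 113, 112
The 2 values of 151 occupy positions 1–2 → each gets rank 1.
The 2 values of 139 occupy positions 3–4 → each gets rank 3.
The 3 values of 120 occupy positions 5–7 → each gets rank 5.
Batch Y values → pooled ranks: 120→5, 139→3, 120→5, 113→8, 151→1
Rank sum = 5 + 3 + 5 + 8 + 1 = 22

22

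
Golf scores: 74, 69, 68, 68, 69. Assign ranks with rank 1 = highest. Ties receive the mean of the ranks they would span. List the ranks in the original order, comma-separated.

1, 2.5, 4.5, 4.5, 2.5

Sorted (descending): 74, 69, 69, 68, 68
The 2 values of 69 occupy positions 2–3 → average rank (2+3)/2 = 2.5.
The 2 values of 68 occupy positions 4–5 → average rank (4+5)/2 = 4.5.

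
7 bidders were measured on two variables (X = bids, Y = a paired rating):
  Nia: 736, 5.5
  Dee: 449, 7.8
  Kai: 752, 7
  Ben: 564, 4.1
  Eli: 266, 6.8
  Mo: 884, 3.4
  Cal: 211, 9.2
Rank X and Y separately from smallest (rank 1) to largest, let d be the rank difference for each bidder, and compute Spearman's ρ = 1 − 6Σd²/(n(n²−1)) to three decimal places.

-0.679

Ranks of variable 1: 5, 3, 6, 4, 2, 7, 1
Ranks of variable 2: 3, 6, 5, 2, 4, 1, 7
d = r₁ − r₂: 2, -3, 1, 2, -2, 6, -6
d²: 4, 9, 1, 4, 4, 36, 36; Σd² = 94
ρ = 1 − 6·94/(7·48) = 1 − 564/336 = -0.679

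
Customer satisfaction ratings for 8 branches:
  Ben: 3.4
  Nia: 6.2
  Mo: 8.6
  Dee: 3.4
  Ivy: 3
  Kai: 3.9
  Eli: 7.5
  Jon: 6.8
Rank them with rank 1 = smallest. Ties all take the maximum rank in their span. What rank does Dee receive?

Sorted (ascending): 3, 3.4, 3.4, 3.9, 6.2, 6.8, 7.5, 8.6
The 2 values of 3.4 occupy positions 2–3 → each gets rank 3.
Dee has value 3.4 → rank 3.

3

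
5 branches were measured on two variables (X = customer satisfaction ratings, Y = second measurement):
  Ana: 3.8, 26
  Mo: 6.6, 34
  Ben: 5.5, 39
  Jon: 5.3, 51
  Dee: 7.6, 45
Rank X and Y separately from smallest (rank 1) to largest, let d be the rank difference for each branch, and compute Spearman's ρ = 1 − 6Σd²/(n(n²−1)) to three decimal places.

Ranks of variable 1: 1, 4, 3, 2, 5
Ranks of variable 2: 1, 2, 3, 5, 4
d = r₁ − r₂: 0, 2, 0, -3, 1
d²: 0, 4, 0, 9, 1; Σd² = 14
ρ = 1 − 6·14/(5·24) = 1 − 84/120 = 0.300

0.300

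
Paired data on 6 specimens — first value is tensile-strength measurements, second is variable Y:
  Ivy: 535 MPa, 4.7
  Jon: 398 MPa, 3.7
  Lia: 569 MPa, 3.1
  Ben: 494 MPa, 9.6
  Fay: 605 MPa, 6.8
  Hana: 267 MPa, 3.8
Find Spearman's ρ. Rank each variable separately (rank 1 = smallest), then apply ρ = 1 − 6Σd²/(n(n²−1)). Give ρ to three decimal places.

Ranks of variable 1: 4, 2, 5, 3, 6, 1
Ranks of variable 2: 4, 2, 1, 6, 5, 3
d = r₁ − r₂: 0, 0, 4, -3, 1, -2
d²: 0, 0, 16, 9, 1, 4; Σd² = 30
ρ = 1 − 6·30/(6·35) = 1 − 180/210 = 0.143

0.143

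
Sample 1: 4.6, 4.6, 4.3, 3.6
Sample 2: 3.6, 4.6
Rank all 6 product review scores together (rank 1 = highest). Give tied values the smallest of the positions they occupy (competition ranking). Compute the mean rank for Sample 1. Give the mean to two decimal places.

Sorted (descending): 4.6, 4.6, 4.6, 4.3, 3.6, 3.6
The 3 values of 4.6 occupy positions 1–3 → each gets rank 1.
The 2 values of 3.6 occupy positions 5–6 → each gets rank 5.
Sample 1 values → pooled ranks: 4.6→1, 4.6→1, 4.3→4, 3.6→5
Mean rank = (1 + 1 + 4 + 5) / 4 = 2.75

2.75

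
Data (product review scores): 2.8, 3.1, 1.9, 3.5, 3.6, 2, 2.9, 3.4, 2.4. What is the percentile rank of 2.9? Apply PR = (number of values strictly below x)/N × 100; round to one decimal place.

44.4

N = 9.
Strictly below 2.9: 4. Equal to 2.9: 1.
PR = 4/9 × 100 = 44.4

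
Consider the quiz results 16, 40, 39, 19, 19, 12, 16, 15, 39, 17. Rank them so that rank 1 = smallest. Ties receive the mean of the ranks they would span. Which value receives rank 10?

Sorted (ascending): 12, 15, 16, 16, 17, 19, 19, 39, 39, 40
The 2 values of 16 occupy positions 3–4 → average rank (3+4)/2 = 3.5.
The 2 values of 19 occupy positions 6–7 → average rank (6+7)/2 = 6.5.
The 2 values of 39 occupy positions 8–9 → average rank (8+9)/2 = 8.5.
Rank 10 → value 40.

40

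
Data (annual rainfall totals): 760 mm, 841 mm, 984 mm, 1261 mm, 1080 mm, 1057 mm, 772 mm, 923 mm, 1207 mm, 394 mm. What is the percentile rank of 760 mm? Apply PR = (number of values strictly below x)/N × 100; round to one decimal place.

N = 10.
Strictly below 760: 1. Equal to 760: 1.
PR = 1/10 × 100 = 10.0

10.0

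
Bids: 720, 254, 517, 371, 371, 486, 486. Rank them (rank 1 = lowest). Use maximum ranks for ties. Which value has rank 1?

254

Sorted (ascending): 254, 371, 371, 486, 486, 517, 720
The 2 values of 371 occupy positions 2–3 → each gets rank 3.
The 2 values of 486 occupy positions 4–5 → each gets rank 5.
Rank 1 → value 254.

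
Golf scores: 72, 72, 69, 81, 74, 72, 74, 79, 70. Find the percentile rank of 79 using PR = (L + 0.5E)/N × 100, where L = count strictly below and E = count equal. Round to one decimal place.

N = 9.
Strictly below 79: 7. Equal to 79: 1.
PR = (7 + 0.5·1)/9 × 100 = 83.3

83.3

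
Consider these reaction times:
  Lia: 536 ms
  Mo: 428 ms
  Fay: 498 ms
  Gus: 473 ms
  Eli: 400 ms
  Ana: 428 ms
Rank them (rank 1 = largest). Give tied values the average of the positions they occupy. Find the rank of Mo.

Sorted (descending): 536, 498, 473, 428, 428, 400
The 2 values of 428 occupy positions 4–5 → average rank (4+5)/2 = 4.5.
Mo has value 428 ms → rank 4.5.

4.5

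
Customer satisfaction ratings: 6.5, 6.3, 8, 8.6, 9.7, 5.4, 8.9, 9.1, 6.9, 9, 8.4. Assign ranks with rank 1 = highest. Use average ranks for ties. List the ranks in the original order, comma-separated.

Sorted (descending): 9.7, 9.1, 9, 8.9, 8.6, 8.4, 8, 6.9, 6.5, 6.3, 5.4
No ties — each value takes its position as its rank.

9, 10, 7, 5, 1, 11, 4, 2, 8, 3, 6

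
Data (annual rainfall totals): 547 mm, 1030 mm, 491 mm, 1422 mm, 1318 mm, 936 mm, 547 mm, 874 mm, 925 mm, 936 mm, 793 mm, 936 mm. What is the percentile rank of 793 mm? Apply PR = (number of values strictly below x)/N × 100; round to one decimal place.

25.0

N = 12.
Strictly below 793: 3. Equal to 793: 1.
PR = 3/12 × 100 = 25.0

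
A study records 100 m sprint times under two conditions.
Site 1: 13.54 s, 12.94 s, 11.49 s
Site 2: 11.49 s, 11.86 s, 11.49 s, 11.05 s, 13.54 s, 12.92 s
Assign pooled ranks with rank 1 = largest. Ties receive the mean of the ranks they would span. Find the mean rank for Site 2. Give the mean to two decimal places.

5.58

Sorted (descending): 13.54, 13.54, 12.94, 12.92, 11.86, 11.49, 11.49, 11.49, 11.05
The 2 values of 13.54 occupy positions 1–2 → average rank (1+2)/2 = 1.5.
The 3 values of 11.49 occupy positions 6–8 → average rank 7.
Site 2 values → pooled ranks: 11.49→7, 11.86→5, 11.49→7, 11.05→9, 13.54→1.5, 12.92→4
Mean rank = (7 + 5 + 7 + 9 + 1.5 + 4) / 6 = 5.58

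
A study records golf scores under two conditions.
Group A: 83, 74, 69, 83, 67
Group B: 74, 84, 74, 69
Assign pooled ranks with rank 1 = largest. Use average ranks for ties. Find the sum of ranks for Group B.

Sorted (descending): 84, 83, 83, 74, 74, 74, 69, 69, 67
The 2 values of 83 occupy positions 2–3 → average rank (2+3)/2 = 2.5.
The 3 values of 74 occupy positions 4–6 → average rank 5.
The 2 values of 69 occupy positions 7–8 → average rank (7+8)/2 = 7.5.
Group B values → pooled ranks: 74→5, 84→1, 74→5, 69→7.5
Rank sum = 5 + 1 + 5 + 7.5 = 18.5

18.5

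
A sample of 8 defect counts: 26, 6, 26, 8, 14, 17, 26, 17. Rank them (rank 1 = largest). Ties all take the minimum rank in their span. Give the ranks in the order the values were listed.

1, 8, 1, 7, 6, 4, 1, 4

Sorted (descending): 26, 26, 26, 17, 17, 14, 8, 6
The 3 values of 26 occupy positions 1–3 → each gets rank 1.
The 2 values of 17 occupy positions 4–5 → each gets rank 4.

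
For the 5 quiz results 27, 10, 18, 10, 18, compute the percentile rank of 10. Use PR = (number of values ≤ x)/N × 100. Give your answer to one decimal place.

N = 5.
Strictly below 10: 0. Equal to 10: 2.
PR = 2/5 × 100 = 40.0

40.0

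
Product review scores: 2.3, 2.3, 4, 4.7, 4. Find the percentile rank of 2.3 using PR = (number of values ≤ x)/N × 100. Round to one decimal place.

40.0

N = 5.
Strictly below 2.3: 0. Equal to 2.3: 2.
PR = 2/5 × 100 = 40.0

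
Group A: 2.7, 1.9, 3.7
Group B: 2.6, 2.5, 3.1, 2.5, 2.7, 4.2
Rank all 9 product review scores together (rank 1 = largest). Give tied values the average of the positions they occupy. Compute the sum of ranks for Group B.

Sorted (descending): 4.2, 3.7, 3.1, 2.7, 2.7, 2.6, 2.5, 2.5, 1.9
The 2 values of 2.7 occupy positions 4–5 → average rank (4+5)/2 = 4.5.
The 2 values of 2.5 occupy positions 7–8 → average rank (7+8)/2 = 7.5.
Group B values → pooled ranks: 2.6→6, 2.5→7.5, 3.1→3, 2.5→7.5, 2.7→4.5, 4.2→1
Rank sum = 6 + 7.5 + 3 + 7.5 + 4.5 + 1 = 29.5

29.5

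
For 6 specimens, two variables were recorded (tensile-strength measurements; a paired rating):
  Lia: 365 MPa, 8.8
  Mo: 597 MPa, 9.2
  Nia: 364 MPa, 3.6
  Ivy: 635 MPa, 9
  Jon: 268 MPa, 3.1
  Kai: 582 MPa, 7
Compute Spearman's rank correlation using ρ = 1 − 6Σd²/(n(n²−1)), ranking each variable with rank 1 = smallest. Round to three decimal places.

0.886

Ranks of variable 1: 3, 5, 2, 6, 1, 4
Ranks of variable 2: 4, 6, 2, 5, 1, 3
d = r₁ − r₂: -1, -1, 0, 1, 0, 1
d²: 1, 1, 0, 1, 0, 1; Σd² = 4
ρ = 1 − 6·4/(6·35) = 1 − 24/210 = 0.886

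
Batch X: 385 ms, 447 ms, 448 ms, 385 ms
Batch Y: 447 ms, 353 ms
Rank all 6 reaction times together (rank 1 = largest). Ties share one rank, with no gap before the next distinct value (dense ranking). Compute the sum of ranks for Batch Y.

Sorted (descending): 448, 447, 447, 385, 385, 353
The 2 values of 447 share dense rank 2.
The 2 values of 385 share dense rank 3.
Remaining distinct values take the next consecutive integers.
Batch Y values → pooled ranks: 447→2, 353→4
Rank sum = 2 + 4 = 6

6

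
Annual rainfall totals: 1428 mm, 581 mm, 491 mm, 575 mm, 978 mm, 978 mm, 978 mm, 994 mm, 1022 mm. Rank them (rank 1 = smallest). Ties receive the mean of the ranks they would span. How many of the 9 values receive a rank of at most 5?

6

Sorted (ascending): 491, 575, 581, 978, 978, 978, 994, 1022, 1428
The 3 values of 978 occupy positions 4–6 → average rank 5.
Ranks ≤ 5: {1, 2, 3, 5, 5, 5} → 6 values.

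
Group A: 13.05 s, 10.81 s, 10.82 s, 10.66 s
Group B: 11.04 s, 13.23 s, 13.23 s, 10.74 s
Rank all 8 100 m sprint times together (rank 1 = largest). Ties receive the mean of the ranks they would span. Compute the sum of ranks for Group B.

Sorted (descending): 13.23, 13.23, 13.05, 11.04, 10.82, 10.81, 10.74, 10.66
The 2 values of 13.23 occupy positions 1–2 → average rank (1+2)/2 = 1.5.
Group B values → pooled ranks: 11.04→4, 13.23→1.5, 13.23→1.5, 10.74→7
Rank sum = 4 + 1.5 + 1.5 + 7 = 14

14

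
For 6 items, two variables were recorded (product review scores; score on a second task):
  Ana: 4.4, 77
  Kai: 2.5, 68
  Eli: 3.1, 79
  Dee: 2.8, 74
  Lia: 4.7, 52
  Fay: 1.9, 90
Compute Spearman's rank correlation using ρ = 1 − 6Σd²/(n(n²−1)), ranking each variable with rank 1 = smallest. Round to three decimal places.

Ranks of variable 1: 5, 2, 4, 3, 6, 1
Ranks of variable 2: 4, 2, 5, 3, 1, 6
d = r₁ − r₂: 1, 0, -1, 0, 5, -5
d²: 1, 0, 1, 0, 25, 25; Σd² = 52
ρ = 1 − 6·52/(6·35) = 1 − 312/210 = -0.486

-0.486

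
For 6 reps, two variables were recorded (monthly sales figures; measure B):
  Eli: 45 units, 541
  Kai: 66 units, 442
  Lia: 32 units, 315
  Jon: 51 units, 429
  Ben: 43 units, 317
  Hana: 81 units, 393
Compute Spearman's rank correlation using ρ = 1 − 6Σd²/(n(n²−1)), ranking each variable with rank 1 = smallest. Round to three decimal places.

0.486

Ranks of variable 1: 3, 5, 1, 4, 2, 6
Ranks of variable 2: 6, 5, 1, 4, 2, 3
d = r₁ − r₂: -3, 0, 0, 0, 0, 3
d²: 9, 0, 0, 0, 0, 9; Σd² = 18
ρ = 1 − 6·18/(6·35) = 1 − 108/210 = 0.486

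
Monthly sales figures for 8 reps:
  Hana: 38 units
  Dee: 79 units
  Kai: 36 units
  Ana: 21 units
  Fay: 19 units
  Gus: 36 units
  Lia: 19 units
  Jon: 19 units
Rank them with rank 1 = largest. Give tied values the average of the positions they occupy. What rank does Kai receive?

3.5

Sorted (descending): 79, 38, 36, 36, 21, 19, 19, 19
The 2 values of 36 occupy positions 3–4 → average rank (3+4)/2 = 3.5.
The 3 values of 19 occupy positions 6–8 → average rank 7.
Kai has value 36 units → rank 3.5.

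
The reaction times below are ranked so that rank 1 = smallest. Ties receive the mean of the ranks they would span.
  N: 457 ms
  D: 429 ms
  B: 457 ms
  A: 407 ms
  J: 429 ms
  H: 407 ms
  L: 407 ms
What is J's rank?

4.5

Sorted (ascending): 407, 407, 407, 429, 429, 457, 457
The 3 values of 407 occupy positions 1–3 → average rank 2.
The 2 values of 429 occupy positions 4–5 → average rank (4+5)/2 = 4.5.
The 2 values of 457 occupy positions 6–7 → average rank (6+7)/2 = 6.5.
J has value 429 ms → rank 4.5.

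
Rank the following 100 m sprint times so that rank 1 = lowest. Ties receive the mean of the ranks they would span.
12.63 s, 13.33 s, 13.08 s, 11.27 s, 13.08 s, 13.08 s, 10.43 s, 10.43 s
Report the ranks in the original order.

Sorted (ascending): 10.43, 10.43, 11.27, 12.63, 13.08, 13.08, 13.08, 13.33
The 2 values of 10.43 occupy positions 1–2 → average rank (1+2)/2 = 1.5.
The 3 values of 13.08 occupy positions 5–7 → average rank 6.

4, 8, 6, 3, 6, 6, 1.5, 1.5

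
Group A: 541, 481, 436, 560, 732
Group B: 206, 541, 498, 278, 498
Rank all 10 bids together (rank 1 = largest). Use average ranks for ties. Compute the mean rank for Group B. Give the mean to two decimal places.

Sorted (descending): 732, 560, 541, 541, 498, 498, 481, 436, 278, 206
The 2 values of 541 occupy positions 3–4 → average rank (3+4)/2 = 3.5.
The 2 values of 498 occupy positions 5–6 → average rank (5+6)/2 = 5.5.
Group B values → pooled ranks: 206→10, 541→3.5, 498→5.5, 278→9, 498→5.5
Mean rank = (10 + 3.5 + 5.5 + 9 + 5.5) / 5 = 6.70

6.70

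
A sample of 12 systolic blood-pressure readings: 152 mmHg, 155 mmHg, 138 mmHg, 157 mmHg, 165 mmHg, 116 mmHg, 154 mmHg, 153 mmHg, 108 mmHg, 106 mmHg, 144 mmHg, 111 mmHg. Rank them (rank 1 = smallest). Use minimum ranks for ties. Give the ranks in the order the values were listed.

7, 10, 5, 11, 12, 4, 9, 8, 2, 1, 6, 3

Sorted (ascending): 106, 108, 111, 116, 138, 144, 152, 153, 154, 155, 157, 165
No ties — each value takes its position as its rank.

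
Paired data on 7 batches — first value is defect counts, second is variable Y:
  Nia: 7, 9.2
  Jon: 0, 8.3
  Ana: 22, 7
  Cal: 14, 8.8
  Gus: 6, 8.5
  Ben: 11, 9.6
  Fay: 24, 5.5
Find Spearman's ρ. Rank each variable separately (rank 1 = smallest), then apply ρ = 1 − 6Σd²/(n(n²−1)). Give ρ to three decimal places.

-0.393

Ranks of variable 1: 3, 1, 6, 5, 2, 4, 7
Ranks of variable 2: 6, 3, 2, 5, 4, 7, 1
d = r₁ − r₂: -3, -2, 4, 0, -2, -3, 6
d²: 9, 4, 16, 0, 4, 9, 36; Σd² = 78
ρ = 1 − 6·78/(7·48) = 1 − 468/336 = -0.393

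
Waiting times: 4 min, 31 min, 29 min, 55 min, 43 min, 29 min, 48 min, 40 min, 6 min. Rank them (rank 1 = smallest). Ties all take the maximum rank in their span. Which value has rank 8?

Sorted (ascending): 4, 6, 29, 29, 31, 40, 43, 48, 55
The 2 values of 29 occupy positions 3–4 → each gets rank 4.
Rank 8 → value 48.

48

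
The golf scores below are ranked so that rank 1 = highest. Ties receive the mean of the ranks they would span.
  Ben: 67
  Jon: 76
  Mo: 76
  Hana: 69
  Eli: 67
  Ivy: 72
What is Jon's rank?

Sorted (descending): 76, 76, 72, 69, 67, 67
The 2 values of 76 occupy positions 1–2 → average rank (1+2)/2 = 1.5.
The 2 values of 67 occupy positions 5–6 → average rank (5+6)/2 = 5.5.
Jon has value 76 → rank 1.5.

1.5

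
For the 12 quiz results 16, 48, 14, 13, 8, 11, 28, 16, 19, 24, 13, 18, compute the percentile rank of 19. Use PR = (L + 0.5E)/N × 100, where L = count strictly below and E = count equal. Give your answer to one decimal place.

N = 12.
Strictly below 19: 8. Equal to 19: 1.
PR = (8 + 0.5·1)/12 × 100 = 70.8

70.8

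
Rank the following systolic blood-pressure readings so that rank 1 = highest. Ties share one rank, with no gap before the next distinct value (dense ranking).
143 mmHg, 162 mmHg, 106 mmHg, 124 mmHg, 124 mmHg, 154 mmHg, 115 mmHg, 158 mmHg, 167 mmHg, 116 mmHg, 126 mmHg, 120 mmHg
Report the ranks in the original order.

5, 2, 11, 7, 7, 4, 10, 3, 1, 9, 6, 8

Sorted (descending): 167, 162, 158, 154, 143, 126, 124, 124, 120, 116, 115, 106
The 2 values of 124 share dense rank 7.
Remaining distinct values take the next consecutive integers.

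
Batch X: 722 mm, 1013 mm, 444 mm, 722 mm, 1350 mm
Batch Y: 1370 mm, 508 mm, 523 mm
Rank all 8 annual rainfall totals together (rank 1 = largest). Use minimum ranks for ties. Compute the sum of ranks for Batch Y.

Sorted (descending): 1370, 1350, 1013, 722, 722, 523, 508, 444
The 2 values of 722 occupy positions 4–5 → each gets rank 4.
Batch Y values → pooled ranks: 1370→1, 508→7, 523→6
Rank sum = 1 + 7 + 6 = 14

14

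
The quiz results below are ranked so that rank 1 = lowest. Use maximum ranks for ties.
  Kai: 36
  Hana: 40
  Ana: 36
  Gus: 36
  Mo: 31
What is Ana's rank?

Sorted (ascending): 31, 36, 36, 36, 40
The 3 values of 36 occupy positions 2–4 → each gets rank 4.
Ana has value 36 → rank 4.

4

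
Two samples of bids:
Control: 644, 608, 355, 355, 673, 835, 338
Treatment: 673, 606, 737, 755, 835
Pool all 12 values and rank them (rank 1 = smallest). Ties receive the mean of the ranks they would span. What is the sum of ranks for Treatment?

42

Sorted (ascending): 338, 355, 355, 606, 608, 644, 673, 673, 737, 755, 835, 835
The 2 values of 355 occupy positions 2–3 → average rank (2+3)/2 = 2.5.
The 2 values of 673 occupy positions 7–8 → average rank (7+8)/2 = 7.5.
The 2 values of 835 occupy positions 11–12 → average rank (11+12)/2 = 11.5.
Treatment values → pooled ranks: 673→7.5, 606→4, 737→9, 755→10, 835→11.5
Rank sum = 7.5 + 4 + 9 + 10 + 11.5 = 42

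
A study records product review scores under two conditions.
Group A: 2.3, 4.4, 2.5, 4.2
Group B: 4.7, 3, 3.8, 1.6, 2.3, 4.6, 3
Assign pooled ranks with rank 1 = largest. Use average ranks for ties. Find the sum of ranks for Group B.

41.5

Sorted (descending): 4.7, 4.6, 4.4, 4.2, 3.8, 3, 3, 2.5, 2.3, 2.3, 1.6
The 2 values of 3 occupy positions 6–7 → average rank (6+7)/2 = 6.5.
The 2 values of 2.3 occupy positions 9–10 → average rank (9+10)/2 = 9.5.
Group B values → pooled ranks: 4.7→1, 3→6.5, 3.8→5, 1.6→11, 2.3→9.5, 4.6→2, 3→6.5
Rank sum = 1 + 6.5 + 5 + 11 + 9.5 + 2 + 6.5 = 41.5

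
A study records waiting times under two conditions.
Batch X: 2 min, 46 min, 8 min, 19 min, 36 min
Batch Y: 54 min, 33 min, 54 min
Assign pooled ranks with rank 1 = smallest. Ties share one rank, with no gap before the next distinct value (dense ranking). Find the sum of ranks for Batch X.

Sorted (ascending): 2, 8, 19, 33, 36, 46, 54, 54
The 2 values of 54 share dense rank 7.
Remaining distinct values take the next consecutive integers.
Batch X values → pooled ranks: 2→1, 46→6, 8→2, 19→3, 36→5
Rank sum = 1 + 6 + 2 + 3 + 5 = 17

17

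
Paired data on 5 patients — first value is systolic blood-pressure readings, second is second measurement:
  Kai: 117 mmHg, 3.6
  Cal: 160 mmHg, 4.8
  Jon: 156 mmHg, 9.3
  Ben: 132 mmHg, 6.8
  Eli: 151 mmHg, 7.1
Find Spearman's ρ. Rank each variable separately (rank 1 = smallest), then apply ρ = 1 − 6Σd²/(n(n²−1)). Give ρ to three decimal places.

0.400

Ranks of variable 1: 1, 5, 4, 2, 3
Ranks of variable 2: 1, 2, 5, 3, 4
d = r₁ − r₂: 0, 3, -1, -1, -1
d²: 0, 9, 1, 1, 1; Σd² = 12
ρ = 1 − 6·12/(5·24) = 1 − 72/120 = 0.400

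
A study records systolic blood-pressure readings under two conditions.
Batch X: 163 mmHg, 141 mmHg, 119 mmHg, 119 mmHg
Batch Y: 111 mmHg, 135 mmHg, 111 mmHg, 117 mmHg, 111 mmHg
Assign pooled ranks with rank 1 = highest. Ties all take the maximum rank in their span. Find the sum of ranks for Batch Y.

Sorted (descending): 163, 141, 135, 119, 119, 117, 111, 111, 111
The 2 values of 119 occupy positions 4–5 → each gets rank 5.
The 3 values of 111 occupy positions 7–9 → each gets rank 9.
Batch Y values → pooled ranks: 111→9, 135→3, 111→9, 117→6, 111→9
Rank sum = 9 + 3 + 9 + 6 + 9 = 36

36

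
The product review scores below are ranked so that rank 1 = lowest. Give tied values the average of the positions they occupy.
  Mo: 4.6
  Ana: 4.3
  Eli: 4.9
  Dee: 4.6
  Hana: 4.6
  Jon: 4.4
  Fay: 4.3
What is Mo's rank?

5

Sorted (ascending): 4.3, 4.3, 4.4, 4.6, 4.6, 4.6, 4.9
The 2 values of 4.3 occupy positions 1–2 → average rank (1+2)/2 = 1.5.
The 3 values of 4.6 occupy positions 4–6 → average rank 5.
Mo has value 4.6 → rank 5.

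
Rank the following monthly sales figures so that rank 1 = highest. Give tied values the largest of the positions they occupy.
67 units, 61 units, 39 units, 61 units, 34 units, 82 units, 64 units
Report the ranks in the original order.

2, 5, 6, 5, 7, 1, 3

Sorted (descending): 82, 67, 64, 61, 61, 39, 34
The 2 values of 61 occupy positions 4–5 → each gets rank 5.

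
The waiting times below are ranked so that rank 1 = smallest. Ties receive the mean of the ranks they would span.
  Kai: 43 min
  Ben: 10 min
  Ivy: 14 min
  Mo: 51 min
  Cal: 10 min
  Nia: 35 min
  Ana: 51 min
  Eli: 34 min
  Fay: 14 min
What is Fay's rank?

Sorted (ascending): 10, 10, 14, 14, 34, 35, 43, 51, 51
The 2 values of 10 occupy positions 1–2 → average rank (1+2)/2 = 1.5.
The 2 values of 14 occupy positions 3–4 → average rank (3+4)/2 = 3.5.
The 2 values of 51 occupy positions 8–9 → average rank (8+9)/2 = 8.5.
Fay has value 14 min → rank 3.5.

3.5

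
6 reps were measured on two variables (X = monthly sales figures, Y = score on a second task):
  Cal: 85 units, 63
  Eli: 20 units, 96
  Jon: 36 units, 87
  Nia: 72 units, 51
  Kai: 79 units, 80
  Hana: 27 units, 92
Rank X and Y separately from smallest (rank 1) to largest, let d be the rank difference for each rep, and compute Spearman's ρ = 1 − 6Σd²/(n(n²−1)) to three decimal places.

Ranks of variable 1: 6, 1, 3, 4, 5, 2
Ranks of variable 2: 2, 6, 4, 1, 3, 5
d = r₁ − r₂: 4, -5, -1, 3, 2, -3
d²: 16, 25, 1, 9, 4, 9; Σd² = 64
ρ = 1 − 6·64/(6·35) = 1 − 384/210 = -0.829

-0.829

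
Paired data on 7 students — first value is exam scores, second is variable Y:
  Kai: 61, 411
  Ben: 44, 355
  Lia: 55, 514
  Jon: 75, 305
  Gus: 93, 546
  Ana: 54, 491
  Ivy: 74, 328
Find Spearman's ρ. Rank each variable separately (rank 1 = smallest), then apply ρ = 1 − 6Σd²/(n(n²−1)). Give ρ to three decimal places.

0.000

Ranks of variable 1: 4, 1, 3, 6, 7, 2, 5
Ranks of variable 2: 4, 3, 6, 1, 7, 5, 2
d = r₁ − r₂: 0, -2, -3, 5, 0, -3, 3
d²: 0, 4, 9, 25, 0, 9, 9; Σd² = 56
ρ = 1 − 6·56/(7·48) = 1 − 336/336 = 0.000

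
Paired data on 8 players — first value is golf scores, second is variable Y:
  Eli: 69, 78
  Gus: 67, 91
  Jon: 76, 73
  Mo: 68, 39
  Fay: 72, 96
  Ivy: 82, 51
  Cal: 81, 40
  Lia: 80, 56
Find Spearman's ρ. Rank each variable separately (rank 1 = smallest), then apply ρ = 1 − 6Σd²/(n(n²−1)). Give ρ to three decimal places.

Ranks of variable 1: 3, 1, 5, 2, 4, 8, 7, 6
Ranks of variable 2: 6, 7, 5, 1, 8, 3, 2, 4
d = r₁ − r₂: -3, -6, 0, 1, -4, 5, 5, 2
d²: 9, 36, 0, 1, 16, 25, 25, 4; Σd² = 116
ρ = 1 − 6·116/(8·63) = 1 − 696/504 = -0.381

-0.381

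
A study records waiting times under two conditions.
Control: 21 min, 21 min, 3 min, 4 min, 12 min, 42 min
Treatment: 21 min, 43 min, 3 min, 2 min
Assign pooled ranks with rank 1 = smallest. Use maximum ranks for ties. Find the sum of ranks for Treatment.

22

Sorted (ascending): 2, 3, 3, 4, 12, 21, 21, 21, 42, 43
The 2 values of 3 occupy positions 2–3 → each gets rank 3.
The 3 values of 21 occupy positions 6–8 → each gets rank 8.
Treatment values → pooled ranks: 21→8, 43→10, 3→3, 2→1
Rank sum = 8 + 10 + 3 + 1 = 22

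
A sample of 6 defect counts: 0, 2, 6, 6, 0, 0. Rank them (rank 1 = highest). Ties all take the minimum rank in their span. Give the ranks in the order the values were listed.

Sorted (descending): 6, 6, 2, 0, 0, 0
The 2 values of 6 occupy positions 1–2 → each gets rank 1.
The 3 values of 0 occupy positions 4–6 → each gets rank 4.

4, 3, 1, 1, 4, 4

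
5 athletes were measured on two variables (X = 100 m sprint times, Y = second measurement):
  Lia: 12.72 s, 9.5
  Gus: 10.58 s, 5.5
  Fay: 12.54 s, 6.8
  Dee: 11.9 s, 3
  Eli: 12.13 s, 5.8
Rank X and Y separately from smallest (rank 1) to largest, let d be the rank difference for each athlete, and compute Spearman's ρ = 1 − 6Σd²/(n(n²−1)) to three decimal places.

0.900

Ranks of variable 1: 5, 1, 4, 2, 3
Ranks of variable 2: 5, 2, 4, 1, 3
d = r₁ − r₂: 0, -1, 0, 1, 0
d²: 0, 1, 0, 1, 0; Σd² = 2
ρ = 1 − 6·2/(5·24) = 1 − 12/120 = 0.900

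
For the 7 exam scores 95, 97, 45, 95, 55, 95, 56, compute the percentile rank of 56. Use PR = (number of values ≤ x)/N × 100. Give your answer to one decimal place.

42.9

N = 7.
Strictly below 56: 2. Equal to 56: 1.
PR = 3/7 × 100 = 42.9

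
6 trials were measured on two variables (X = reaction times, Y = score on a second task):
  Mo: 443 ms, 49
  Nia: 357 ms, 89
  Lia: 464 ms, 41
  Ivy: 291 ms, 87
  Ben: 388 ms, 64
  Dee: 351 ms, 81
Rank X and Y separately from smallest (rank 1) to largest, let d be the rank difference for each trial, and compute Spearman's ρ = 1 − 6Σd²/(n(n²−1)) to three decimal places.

Ranks of variable 1: 5, 3, 6, 1, 4, 2
Ranks of variable 2: 2, 6, 1, 5, 3, 4
d = r₁ − r₂: 3, -3, 5, -4, 1, -2
d²: 9, 9, 25, 16, 1, 4; Σd² = 64
ρ = 1 − 6·64/(6·35) = 1 − 384/210 = -0.829

-0.829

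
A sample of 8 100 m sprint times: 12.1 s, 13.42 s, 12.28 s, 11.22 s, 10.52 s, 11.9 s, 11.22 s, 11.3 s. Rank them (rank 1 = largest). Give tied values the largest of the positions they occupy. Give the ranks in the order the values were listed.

3, 1, 2, 7, 8, 4, 7, 5

Sorted (descending): 13.42, 12.28, 12.1, 11.9, 11.3, 11.22, 11.22, 10.52
The 2 values of 11.22 occupy positions 6–7 → each gets rank 7.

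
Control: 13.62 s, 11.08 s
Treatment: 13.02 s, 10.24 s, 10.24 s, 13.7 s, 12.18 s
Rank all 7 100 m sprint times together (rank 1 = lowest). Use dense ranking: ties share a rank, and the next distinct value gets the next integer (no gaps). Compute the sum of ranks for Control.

7

Sorted (ascending): 10.24, 10.24, 11.08, 12.18, 13.02, 13.62, 13.7
The 2 values of 10.24 share dense rank 1.
Remaining distinct values take the next consecutive integers.
Control values → pooled ranks: 13.62→5, 11.08→2
Rank sum = 5 + 2 = 7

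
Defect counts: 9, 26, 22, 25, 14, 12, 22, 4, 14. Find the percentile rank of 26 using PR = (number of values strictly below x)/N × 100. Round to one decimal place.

N = 9.
Strictly below 26: 8. Equal to 26: 1.
PR = 8/9 × 100 = 88.9

88.9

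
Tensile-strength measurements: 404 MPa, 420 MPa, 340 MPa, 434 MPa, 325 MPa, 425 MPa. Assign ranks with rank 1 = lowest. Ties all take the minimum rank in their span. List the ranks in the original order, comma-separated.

3, 4, 2, 6, 1, 5

Sorted (ascending): 325, 340, 404, 420, 425, 434
No ties — each value takes its position as its rank.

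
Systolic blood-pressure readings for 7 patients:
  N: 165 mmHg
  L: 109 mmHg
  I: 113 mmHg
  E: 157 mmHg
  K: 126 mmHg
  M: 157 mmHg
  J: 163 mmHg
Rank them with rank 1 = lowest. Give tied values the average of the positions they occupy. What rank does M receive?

4.5

Sorted (ascending): 109, 113, 126, 157, 157, 163, 165
The 2 values of 157 occupy positions 4–5 → average rank (4+5)/2 = 4.5.
M has value 157 mmHg → rank 4.5.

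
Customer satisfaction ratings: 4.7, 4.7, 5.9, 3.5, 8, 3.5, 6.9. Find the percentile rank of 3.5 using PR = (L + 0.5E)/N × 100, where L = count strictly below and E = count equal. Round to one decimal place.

N = 7.
Strictly below 3.5: 0. Equal to 3.5: 2.
PR = (0 + 0.5·2)/7 × 100 = 14.3

14.3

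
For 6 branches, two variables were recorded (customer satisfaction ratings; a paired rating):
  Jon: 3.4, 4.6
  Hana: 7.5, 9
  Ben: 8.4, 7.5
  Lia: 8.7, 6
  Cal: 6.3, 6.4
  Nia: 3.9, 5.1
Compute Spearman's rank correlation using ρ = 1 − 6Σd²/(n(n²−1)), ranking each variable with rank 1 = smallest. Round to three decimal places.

Ranks of variable 1: 1, 4, 5, 6, 3, 2
Ranks of variable 2: 1, 6, 5, 3, 4, 2
d = r₁ − r₂: 0, -2, 0, 3, -1, 0
d²: 0, 4, 0, 9, 1, 0; Σd² = 14
ρ = 1 − 6·14/(6·35) = 1 − 84/210 = 0.600

0.600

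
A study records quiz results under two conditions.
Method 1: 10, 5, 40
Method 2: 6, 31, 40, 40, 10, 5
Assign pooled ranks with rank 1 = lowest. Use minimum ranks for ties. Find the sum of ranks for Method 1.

12

Sorted (ascending): 5, 5, 6, 10, 10, 31, 40, 40, 40
The 2 values of 5 occupy positions 1–2 → each gets rank 1.
The 2 values of 10 occupy positions 4–5 → each gets rank 4.
The 3 values of 40 occupy positions 7–9 → each gets rank 7.
Method 1 values → pooled ranks: 10→4, 5→1, 40→7
Rank sum = 4 + 1 + 7 = 12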